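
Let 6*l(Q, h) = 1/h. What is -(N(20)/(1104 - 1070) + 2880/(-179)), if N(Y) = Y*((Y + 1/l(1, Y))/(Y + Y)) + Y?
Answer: 40905/3043 ≈ 13.442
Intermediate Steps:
l(Q, h) = 1/(6*h)
N(Y) = 9*Y/2 (N(Y) = Y*((Y + 1/(1/(6*Y)))/(Y + Y)) + Y = Y*((Y + 6*Y)/((2*Y))) + Y = Y*((7*Y)*(1/(2*Y))) + Y = Y*(7/2) + Y = 7*Y/2 + Y = 9*Y/2)
-(N(20)/(1104 - 1070) + 2880/(-179)) = -(((9/2)*20)/(1104 - 1070) + 2880/(-179)) = -(90/34 + 2880*(-1/179)) = -(90*(1/34) - 2880/179) = -(45/17 - 2880/179) = -1*(-40905/3043) = 40905/3043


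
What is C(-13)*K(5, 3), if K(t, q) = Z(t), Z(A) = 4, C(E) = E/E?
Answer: 4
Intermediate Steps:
C(E) = 1
K(t, q) = 4
C(-13)*K(5, 3) = 1*4 = 4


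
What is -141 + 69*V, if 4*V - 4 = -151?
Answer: -10707/4 ≈ -2676.8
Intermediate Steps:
V = -147/4 (V = 1 + (¼)*(-151) = 1 - 151/4 = -147/4 ≈ -36.750)
-141 + 69*V = -141 + 69*(-147/4) = -141 - 10143/4 = -10707/4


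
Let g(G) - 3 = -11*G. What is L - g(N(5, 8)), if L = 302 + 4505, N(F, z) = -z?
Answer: 4716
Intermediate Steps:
L = 4807
g(G) = 3 - 11*G
L - g(N(5, 8)) = 4807 - (3 - (-11)*8) = 4807 - (3 - 11*(-8)) = 4807 - (3 + 88) = 4807 - 1*91 = 4807 - 91 = 4716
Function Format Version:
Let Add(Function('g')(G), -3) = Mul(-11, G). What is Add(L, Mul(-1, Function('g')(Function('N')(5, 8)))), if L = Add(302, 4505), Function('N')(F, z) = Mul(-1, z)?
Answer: 4716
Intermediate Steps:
L = 4807
Function('g')(G) = Add(3, Mul(-11, G))
Add(L, Mul(-1, Function('g')(Function('N')(5, 8)))) = Add(4807, Mul(-1, Add(3, Mul(-11, Mul(-1, 8))))) = Add(4807, Mul(-1, Add(3, Mul(-11, -8)))) = Add(4807, Mul(-1, Add(3, 88))) = Add(4807, Mul(-1, 91)) = Add(4807, -91) = 4716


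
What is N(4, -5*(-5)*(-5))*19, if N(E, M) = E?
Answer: 76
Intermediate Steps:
N(4, -5*(-5)*(-5))*19 = 4*19 = 76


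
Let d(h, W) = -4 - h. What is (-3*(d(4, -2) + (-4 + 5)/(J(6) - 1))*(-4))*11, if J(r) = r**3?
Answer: -226908/215 ≈ -1055.4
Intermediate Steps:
(-3*(d(4, -2) + (-4 + 5)/(J(6) - 1))*(-4))*11 = (-3*((-4 - 1*4) + (-4 + 5)/(6**3 - 1))*(-4))*11 = (-3*((-4 - 4) + 1/(216 - 1))*(-4))*11 = (-3*(-8 + 1/215)*(-4))*11 = (-3*(-1719/215)*(-4))*11 = ((5157/215)*(-4))*11 = -20628/215*11 = -226908/215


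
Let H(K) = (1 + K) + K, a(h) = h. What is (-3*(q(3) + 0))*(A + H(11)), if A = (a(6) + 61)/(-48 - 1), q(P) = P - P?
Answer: 0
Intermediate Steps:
q(P) = 0
H(K) = 1 + 2*K
A = -67/49 (A = (6 + 61)/(-48 - 1) = 67/(-49) = 67*(-1/49) = -67/49 ≈ -1.3673)
(-3*(q(3) + 0))*(A + H(11)) = (-3*(0 + 0))*(-67/49 + (1 + 2*11)) = (-3*0)*(-67/49 + (1 + 22)) = 0*(-67/49 + 23) = 0*(1060/49) = 0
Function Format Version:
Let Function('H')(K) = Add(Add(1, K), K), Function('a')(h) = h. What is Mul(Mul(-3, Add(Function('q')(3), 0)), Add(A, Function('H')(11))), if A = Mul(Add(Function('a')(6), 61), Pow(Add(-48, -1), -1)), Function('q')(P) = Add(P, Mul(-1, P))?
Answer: 0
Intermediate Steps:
Function('q')(P) = 0
Function('H')(K) = Add(1, Mul(2, K))
A = Rational(-67, 49) (A = Mul(Add(6, 61), Pow(Add(-48, -1), -1)) = Mul(67, Pow(-49, -1)) = Mul(67, Rational(-1, 49)) = Rational(-67, 49) ≈ -1.3673)
Mul(Mul(-3, Add(Function('q')(3), 0)), Add(A, Function('H')(11))) = Mul(Mul(-3, Add(0, 0)), Add(Rational(-67, 49), Add(1, Mul(2, 11)))) = Mul(Mul(-3, 0), Add(Rational(-67, 49), Add(1, 22))) = Mul(0, Add(Rational(-67, 49), 23)) = Mul(0, Rational(1060, 49)) = 0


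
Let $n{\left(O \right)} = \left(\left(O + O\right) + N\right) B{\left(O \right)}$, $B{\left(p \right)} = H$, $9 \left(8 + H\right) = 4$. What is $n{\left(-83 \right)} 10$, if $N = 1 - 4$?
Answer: $\frac{114920}{9} \approx 12769.0$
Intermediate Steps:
$H = - \frac{68}{9}$ ($H = -8 + \frac{1}{9} \cdot 4 = -8 + \frac{4}{9} = - \frac{68}{9} \approx -7.5556$)
$B{\left(p \right)} = - \frac{68}{9}$
$N = -3$ ($N = 1 - 4 = -3$)
$n{\left(O \right)} = \frac{68}{3} - \frac{136 O}{9}$ ($n{\left(O \right)} = \left(\left(O + O\right) - 3\right) \left(- \frac{68}{9}\right) = \left(2 O - 3\right) \left(- \frac{68}{9}\right) = \left(-3 + 2 O\right) \left(- \frac{68}{9}\right) = \frac{68}{3} - \frac{136 O}{9}$)
$n{\left(-83 \right)} 10 = \left(\frac{68}{3} - - \frac{11288}{9}\right) 10 = \left(\frac{68}{3} + \frac{11288}{9}\right) 10 = \frac{11492}{9} \cdot 10 = \frac{114920}{9}$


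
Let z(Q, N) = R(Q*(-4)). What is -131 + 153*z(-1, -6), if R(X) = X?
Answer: 481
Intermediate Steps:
z(Q, N) = -4*Q (z(Q, N) = Q*(-4) = -4*Q)
-131 + 153*z(-1, -6) = -131 + 153*(-4*(-1)) = -131 + 153*4 = -131 + 612 = 481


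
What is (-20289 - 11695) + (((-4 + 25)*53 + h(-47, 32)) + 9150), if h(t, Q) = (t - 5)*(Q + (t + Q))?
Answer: -22605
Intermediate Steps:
h(t, Q) = (-5 + t)*(t + 2*Q) (h(t, Q) = (-5 + t)*(Q + (Q + t)) = (-5 + t)*(t + 2*Q))
(-20289 - 11695) + (((-4 + 25)*53 + h(-47, 32)) + 9150) = (-20289 - 11695) + (((-4 + 25)*53 + ((-47)² - 10*32 - 5*(-47) + 2*32*(-47))) + 9150) = -31984 + ((21*53 + (2209 - 320 + 235 - 3008)) + 9150) = -31984 + ((1113 - 884) + 9150) = -31984 + (229 + 9150) = -31984 + 9379 = -22605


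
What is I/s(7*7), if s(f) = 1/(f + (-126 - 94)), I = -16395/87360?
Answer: 186903/5824 ≈ 32.092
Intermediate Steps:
I = -1093/5824 (I = -16395*1/87360 = -1093/5824 ≈ -0.18767)
s(f) = 1/(-220 + f) (s(f) = 1/(f - 220) = 1/(-220 + f))
I/s(7*7) = -1093/(5824*(1/(-220 + 7*7))) = -1093/(5824*(1/(-220 + 49))) = -1093/(5824*(1/(-171))) = -1093/(5824*(-1/171)) = -1093/5824*(-171) = 186903/5824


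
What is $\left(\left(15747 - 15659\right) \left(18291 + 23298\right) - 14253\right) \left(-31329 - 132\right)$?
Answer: $-114693560919$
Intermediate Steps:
$\left(\left(15747 - 15659\right) \left(18291 + 23298\right) - 14253\right) \left(-31329 - 132\right) = \left(88 \cdot 41589 - 14253\right) \left(-31329 + \left(149 - 281\right)\right) = \left(3659832 - 14253\right) \left(-31329 - 132\right) = 3645579 \left(-31461\right) = -114693560919$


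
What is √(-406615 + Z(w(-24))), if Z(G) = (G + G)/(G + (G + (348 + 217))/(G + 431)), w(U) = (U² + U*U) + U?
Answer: I*√1259875122218334895/1760245 ≈ 637.66*I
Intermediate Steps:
w(U) = U + 2*U² (w(U) = (U² + U²) + U = 2*U² + U = U + 2*U²)
Z(G) = 2*G/(G + (565 + G)/(431 + G)) (Z(G) = (2*G)/(G + (G + 565)/(431 + G)) = (2*G)/(G + (565 + G)/(431 + G)) = 2*G/(G + (565 + G)/(431 + G)))
√(-406615 + Z(w(-24))) = √(-406615 + 2*(-24*(1 + 2*(-24)))*(431 - 24*(1 + 2*(-24)))/(565 + (-24*(1 + 2*(-24)))² + 432*(-24*(1 + 2*(-24))))) = √(-406615 + 2*(-24*(1 - 48))*(431 - 24*(1 - 48))/(565 + (-24*(1 - 48))² + 432*(-24*(1 - 48)))) = √(-406615 + 2*(-24*(-47))*(431 - 24*(-47))/(565 + (-24*(-47))² + 432*(-24*(-47)))) = √(-406615 + 2*1128*(431 + 1128)/(565 + 1128² + 432*1128)) = √(-406615 + 2*1128*1559/(565 + 1272384 + 487296)) = √(-406615 + 2*1128*1559/1760245) = √(-406615 + 2*1128*(1/1760245)*1559) = √(-406615 + 3517104/1760245) = √(-715738503571/1760245) = I*√1259875122218334895/1760245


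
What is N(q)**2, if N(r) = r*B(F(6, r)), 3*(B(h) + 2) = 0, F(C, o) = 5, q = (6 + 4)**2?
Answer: 40000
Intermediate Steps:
q = 100 (q = 10**2 = 100)
B(h) = -2 (B(h) = -2 + (1/3)*0 = -2 + 0 = -2)
N(r) = -2*r (N(r) = r*(-2) = -2*r)
N(q)**2 = (-2*100)**2 = (-200)**2 = 40000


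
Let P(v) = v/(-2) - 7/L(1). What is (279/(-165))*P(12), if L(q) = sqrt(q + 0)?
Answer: 1209/55 ≈ 21.982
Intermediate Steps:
L(q) = sqrt(q)
P(v) = -7 - v/2 (P(v) = v/(-2) - 7/(sqrt(1)) = v*(-1/2) - 7/1 = -v/2 - 7*1 = -v/2 - 7 = -7 - v/2)
(279/(-165))*P(12) = (279/(-165))*(-7 - 1/2*12) = (279*(-1/165))*(-7 - 6) = -93/55*(-13) = 1209/55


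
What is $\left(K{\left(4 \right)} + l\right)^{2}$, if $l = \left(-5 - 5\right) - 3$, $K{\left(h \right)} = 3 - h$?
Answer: $196$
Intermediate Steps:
$l = -13$ ($l = -10 - 3 = -13$)
$\left(K{\left(4 \right)} + l\right)^{2} = \left(\left(3 - 4\right) - 13\right)^{2} = \left(-1 - 13\right)^{2} = \left(-14\right)^{2} = 196$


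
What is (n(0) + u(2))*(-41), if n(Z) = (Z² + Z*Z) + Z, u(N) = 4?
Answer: -164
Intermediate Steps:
n(Z) = Z + 2*Z² (n(Z) = (Z² + Z²) + Z = 2*Z² + Z = Z + 2*Z²)
(n(0) + u(2))*(-41) = (0*(1 + 2*0) + 4)*(-41) = (0*(1 + 0) + 4)*(-41) = (0*1 + 4)*(-41) = (0 + 4)*(-41) = 4*(-41) = -164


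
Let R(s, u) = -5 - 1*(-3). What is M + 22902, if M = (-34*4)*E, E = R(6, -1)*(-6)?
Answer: 21270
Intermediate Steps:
R(s, u) = -2 (R(s, u) = -5 + 3 = -2)
E = 12 (E = -2*(-6) = 12)
M = -1632 (M = -34*4*12 = -136*12 = -1632)
M + 22902 = -1632 + 22902 = 21270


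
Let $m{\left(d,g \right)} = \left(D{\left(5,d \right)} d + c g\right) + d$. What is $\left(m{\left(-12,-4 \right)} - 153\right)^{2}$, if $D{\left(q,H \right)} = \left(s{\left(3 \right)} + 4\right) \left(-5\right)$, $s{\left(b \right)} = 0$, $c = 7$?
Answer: $2209$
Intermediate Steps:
$D{\left(q,H \right)} = -20$ ($D{\left(q,H \right)} = \left(0 + 4\right) \left(-5\right) = 4 \left(-5\right) = -20$)
$m{\left(d,g \right)} = - 19 d + 7 g$ ($m{\left(d,g \right)} = \left(- 20 d + 7 g\right) + d = - 19 d + 7 g$)
$\left(m{\left(-12,-4 \right)} - 153\right)^{2} = \left(\left(\left(-19\right) \left(-12\right) + 7 \left(-4\right)\right) - 153\right)^{2} = \left(\left(228 - 28\right) - 153\right)^{2} = \left(200 - 153\right)^{2} = 47^{2} = 2209$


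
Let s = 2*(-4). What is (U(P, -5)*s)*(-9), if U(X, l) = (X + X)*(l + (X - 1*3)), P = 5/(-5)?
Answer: 1296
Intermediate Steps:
P = -1 (P = 5*(-⅕) = -1)
U(X, l) = 2*X*(-3 + X + l) (U(X, l) = (2*X)*(l + (X - 3)) = (2*X)*(l + (-3 + X)) = (2*X)*(-3 + X + l) = 2*X*(-3 + X + l))
s = -8
(U(P, -5)*s)*(-9) = ((2*(-1)*(-3 - 1 - 5))*(-8))*(-9) = ((2*(-1)*(-9))*(-8))*(-9) = (18*(-8))*(-9) = -144*(-9) = 1296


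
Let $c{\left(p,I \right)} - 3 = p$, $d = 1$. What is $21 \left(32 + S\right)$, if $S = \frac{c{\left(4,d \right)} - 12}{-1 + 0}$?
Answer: $777$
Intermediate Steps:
$c{\left(p,I \right)} = 3 + p$
$S = 5$ ($S = \frac{\left(3 + 4\right) - 12}{-1 + 0} = \frac{7 - 12}{-1} = \left(-5\right) \left(-1\right) = 5$)
$21 \left(32 + S\right) = 21 \left(32 + 5\right) = 21 \cdot 37 = 777$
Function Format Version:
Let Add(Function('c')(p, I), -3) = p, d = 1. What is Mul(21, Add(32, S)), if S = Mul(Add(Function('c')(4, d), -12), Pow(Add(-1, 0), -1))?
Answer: 777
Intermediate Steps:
Function('c')(p, I) = Add(3, p)
S = 5 (S = Mul(Add(Add(3, 4), -12), Pow(Add(-1, 0), -1)) = Mul(Add(7, -12), Pow(-1, -1)) = Mul(-5, -1) = 5)
Mul(21, Add(32, S)) = Mul(21, Add(32, 5)) = Mul(21, 37) = 777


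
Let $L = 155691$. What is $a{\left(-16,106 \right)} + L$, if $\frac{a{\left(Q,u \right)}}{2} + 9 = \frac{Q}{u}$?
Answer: $\frac{8250653}{53} \approx 1.5567 \cdot 10^{5}$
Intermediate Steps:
$a{\left(Q,u \right)} = -18 + \frac{2 Q}{u}$ ($a{\left(Q,u \right)} = -18 + 2 \frac{Q}{u} = -18 + \frac{2 Q}{u}$)
$a{\left(-16,106 \right)} + L = \left(-18 + 2 \left(-16\right) \frac{1}{106}\right) + 155691 = \left(-18 - \frac{16}{53}\right) + 155691 = - \frac{970}{53} + 155691 = \frac{8250653}{53}$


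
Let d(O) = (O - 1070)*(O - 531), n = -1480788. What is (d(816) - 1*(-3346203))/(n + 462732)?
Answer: -1091271/339352 ≈ -3.2157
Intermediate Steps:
d(O) = (-1070 + O)*(-531 + O)
(d(816) - 1*(-3346203))/(n + 462732) = ((568170 + 816**2 - 1601*816) - 1*(-3346203))/(-1480788 + 462732) = ((568170 + 665856 - 1306416) + 3346203)/(-1018056) = (-72390 + 3346203)*(-1/1018056) = 3273813*(-1/1018056) = -1091271/339352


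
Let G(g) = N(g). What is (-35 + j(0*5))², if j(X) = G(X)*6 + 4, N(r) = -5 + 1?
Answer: 3025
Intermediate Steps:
N(r) = -4
G(g) = -4
j(X) = -20 (j(X) = -4*6 + 4 = -24 + 4 = -20)
(-35 + j(0*5))² = (-35 - 20)² = (-55)² = 3025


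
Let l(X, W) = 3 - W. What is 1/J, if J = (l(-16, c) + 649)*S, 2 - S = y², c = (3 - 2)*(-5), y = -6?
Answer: -1/22338 ≈ -4.4767e-5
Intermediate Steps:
c = -5 (c = 1*(-5) = -5)
S = -34 (S = 2 - 1*(-6)² = 2 - 1*36 = 2 - 36 = -34)
J = -22338 (J = ((3 - 1*(-5)) + 649)*(-34) = ((3 + 5) + 649)*(-34) = (8 + 649)*(-34) = 657*(-34) = -22338)
1/J = 1/(-22338) = -1/22338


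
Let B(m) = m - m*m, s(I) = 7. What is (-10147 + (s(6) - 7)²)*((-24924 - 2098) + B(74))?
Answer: 329006328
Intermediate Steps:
B(m) = m - m²
(-10147 + (s(6) - 7)²)*((-24924 - 2098) + B(74)) = (-10147 + (7 - 7)²)*((-24924 - 2098) + 74*(1 - 1*74)) = (-10147 + 0²)*(-27022 + 74*(1 - 74)) = (-10147 + 0)*(-27022 + 74*(-73)) = -10147*(-27022 - 5402) = -10147*(-32424) = 329006328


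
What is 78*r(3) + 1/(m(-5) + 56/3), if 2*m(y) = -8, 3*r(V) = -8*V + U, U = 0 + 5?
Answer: -21733/44 ≈ -493.93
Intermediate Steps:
U = 5
r(V) = 5/3 - 8*V/3 (r(V) = (-8*V + 5)/3 = (5 - 8*V)/3 = 5/3 - 8*V/3)
m(y) = -4 (m(y) = (1/2)*(-8) = -4)
78*r(3) + 1/(m(-5) + 56/3) = 78*(5/3 - 8/3*3) + 1/(-4 + 56/3) = 78*(5/3 - 8) + 1/(-4 + 56*(1/3)) = 78*(-19/3) + 1/(-4 + 56/3) = -494 + 1/(44/3) = -494 + 3/44 = -21733/44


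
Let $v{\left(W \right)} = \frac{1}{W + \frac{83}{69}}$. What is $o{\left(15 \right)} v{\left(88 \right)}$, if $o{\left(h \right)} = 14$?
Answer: $\frac{966}{6155} \approx 0.15695$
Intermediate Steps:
$v{\left(W \right)} = \frac{1}{\frac{83}{69} + W}$ ($v{\left(W \right)} = \frac{1}{W + 83 \cdot \frac{1}{69}} = \frac{1}{W + \frac{83}{69}} = \frac{1}{\frac{83}{69} + W}$)
$o{\left(15 \right)} v{\left(88 \right)} = 14 \frac{69}{83 + 69 \cdot 88} = 14 \frac{69}{83 + 6072} = 14 \cdot \frac{69}{6155} = \frac{966}{6155}$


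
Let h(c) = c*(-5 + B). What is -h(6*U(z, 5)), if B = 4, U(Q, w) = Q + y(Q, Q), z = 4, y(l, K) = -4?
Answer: 0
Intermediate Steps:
U(Q, w) = -4 + Q (U(Q, w) = Q - 4 = -4 + Q)
h(c) = -c (h(c) = c*(-5 + 4) = c*(-1) = -c)
-h(6*U(z, 5)) = -(-1)*6*(-4 + 4) = -(-1)*6*0 = -(-1)*0 = -1*0 = 0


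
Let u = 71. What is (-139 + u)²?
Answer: 4624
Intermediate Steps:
(-139 + u)² = (-139 + 71)² = (-68)² = 4624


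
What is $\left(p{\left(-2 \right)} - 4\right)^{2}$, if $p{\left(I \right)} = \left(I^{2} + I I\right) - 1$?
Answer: $9$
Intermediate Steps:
$p{\left(I \right)} = -1 + 2 I^{2}$ ($p{\left(I \right)} = \left(I^{2} + I^{2}\right) - 1 = 2 I^{2} - 1 = -1 + 2 I^{2}$)
$\left(p{\left(-2 \right)} - 4\right)^{2} = \left(\left(-1 + 2 \left(-2\right)^{2}\right) - 4\right)^{2} = \left(\left(-1 + 2 \cdot 4\right) - 4\right)^{2} = \left(\left(-1 + 8\right) - 4\right)^{2} = \left(7 - 4\right)^{2} = 3^{2} = 9$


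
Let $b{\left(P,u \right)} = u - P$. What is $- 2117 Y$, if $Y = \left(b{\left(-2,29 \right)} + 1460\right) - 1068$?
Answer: $-895491$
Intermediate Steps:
$Y = 423$ ($Y = \left(\left(29 - -2\right) + 1460\right) - 1068 = \left(\left(29 + 2\right) + 1460\right) - 1068 = \left(31 + 1460\right) - 1068 = 1491 - 1068 = 423$)
$- 2117 Y = \left(-2117\right) 423 = -895491$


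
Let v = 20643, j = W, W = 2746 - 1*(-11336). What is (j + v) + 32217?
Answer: 66942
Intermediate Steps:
W = 14082 (W = 2746 + 11336 = 14082)
j = 14082
(j + v) + 32217 = (14082 + 20643) + 32217 = 34725 + 32217 = 66942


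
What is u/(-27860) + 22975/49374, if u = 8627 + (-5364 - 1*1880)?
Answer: 285899629/687779820 ≈ 0.41568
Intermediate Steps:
u = 1383 (u = 8627 + (-5364 - 1880) = 8627 - 7244 = 1383)
u/(-27860) + 22975/49374 = 1383/(-27860) + 22975/49374 = 1383*(-1/27860) + 22975*(1/49374) = -1383/27860 + 22975/49374 = 285899629/687779820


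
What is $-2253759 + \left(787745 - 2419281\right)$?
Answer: $-3885295$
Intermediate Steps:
$-2253759 + \left(787745 - 2419281\right) = -2253759 - 1631536 = -3885295$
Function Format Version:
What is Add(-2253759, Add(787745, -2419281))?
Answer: -3885295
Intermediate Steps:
Add(-2253759, Add(787745, -2419281)) = Add(-2253759, -1631536) = -3885295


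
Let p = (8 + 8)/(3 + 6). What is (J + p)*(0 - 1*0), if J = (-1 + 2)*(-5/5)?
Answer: 0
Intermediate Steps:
p = 16/9 ≈ 1.7778
J = -1 (J = 1*(-5*⅕) = 1*(-1) = -1)
(J + p)*(0 - 1*0) = (-1 + 16/9)*(0 - 1*0) = 7*(0 + 0)/9 = (7/9)*0 = 0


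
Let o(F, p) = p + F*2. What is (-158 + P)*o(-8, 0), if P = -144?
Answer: 4832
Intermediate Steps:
o(F, p) = p + 2*F
(-158 + P)*o(-8, 0) = (-158 - 144)*(0 + 2*(-8)) = -302*(0 - 16) = -302*(-16) = 4832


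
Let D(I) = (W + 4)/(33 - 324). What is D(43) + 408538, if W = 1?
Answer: 118884553/291 ≈ 4.0854e+5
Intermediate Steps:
D(I) = -5/291 (D(I) = (1 + 4)/(33 - 324) = 5/(-291) = 5*(-1/291) = -5/291)
D(43) + 408538 = -5/291 + 408538 = 118884553/291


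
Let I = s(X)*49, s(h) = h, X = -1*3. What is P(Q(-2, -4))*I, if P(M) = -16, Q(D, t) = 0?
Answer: 2352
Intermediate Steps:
X = -3
I = -147 (I = -3*49 = -147)
P(Q(-2, -4))*I = -16*(-147) = 2352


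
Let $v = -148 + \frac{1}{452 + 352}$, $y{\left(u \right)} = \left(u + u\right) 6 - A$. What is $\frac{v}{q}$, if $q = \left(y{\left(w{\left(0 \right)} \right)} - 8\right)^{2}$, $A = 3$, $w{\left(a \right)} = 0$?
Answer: $- \frac{118991}{97284} \approx -1.2231$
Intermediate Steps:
$y{\left(u \right)} = -3 + 12 u$ ($y{\left(u \right)} = \left(u + u\right) 6 - 3 = 2 u 6 - 3 = 12 u - 3 = -3 + 12 u$)
$v = - \frac{118991}{804}$ ($v = -148 + \frac{1}{804} = - \frac{118991}{804} \approx -148.0$)
$q = 121$ ($q = \left(\left(-3 + 12 \cdot 0\right) - 8\right)^{2} = \left(\left(-3 + 0\right) - 8\right)^{2} = \left(-3 - 8\right)^{2} = \left(-11\right)^{2} = 121$)
$\frac{v}{q} = - \frac{118991}{804 \cdot 121} = \left(- \frac{118991}{804}\right) \frac{1}{121} = - \frac{118991}{97284}$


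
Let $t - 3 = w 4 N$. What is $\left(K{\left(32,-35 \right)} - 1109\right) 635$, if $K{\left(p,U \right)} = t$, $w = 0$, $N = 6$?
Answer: $-702310$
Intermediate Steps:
$t = 3$ ($t = 3 + 0 \cdot 4 \cdot 6 = 3 + 0 \cdot 6 = 3 + 0 = 3$)
$K{\left(p,U \right)} = 3$
$\left(K{\left(32,-35 \right)} - 1109\right) 635 = \left(3 - 1109\right) 635 = \left(-1106\right) 635 = -702310$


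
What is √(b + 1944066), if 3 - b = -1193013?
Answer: √3137082 ≈ 1771.2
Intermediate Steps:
b = 1193016 (b = 3 - 1*(-1193013) = 3 + 1193013 = 1193016)
√(b + 1944066) = √(1193016 + 1944066) = √3137082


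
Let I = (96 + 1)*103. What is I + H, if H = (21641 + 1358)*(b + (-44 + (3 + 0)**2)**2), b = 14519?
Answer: 362106247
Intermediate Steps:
I = 9991 (I = 97*103 = 9991)
H = 362096256 (H = (21641 + 1358)*(14519 + (-44 + (3 + 0)**2)**2) = 22999*(14519 + (-44 + 3**2)**2) = 22999*(14519 + (-44 + 9)**2) = 22999*(14519 + (-35)**2) = 22999*(14519 + 1225) = 22999*15744 = 362096256)
I + H = 9991 + 362096256 = 362106247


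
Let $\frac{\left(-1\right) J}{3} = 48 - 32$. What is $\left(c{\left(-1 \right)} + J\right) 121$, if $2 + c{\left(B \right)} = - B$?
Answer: $-5929$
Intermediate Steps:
$J = -48$ ($J = - 3 \left(48 - 32\right) = \left(-3\right) 16 = -48$)
$c{\left(B \right)} = -2 - B$
$\left(c{\left(-1 \right)} + J\right) 121 = \left(\left(-2 - -1\right) - 48\right) 121 = \left(\left(-2 + 1\right) - 48\right) 121 = \left(-1 - 48\right) 121 = \left(-49\right) 121 = -5929$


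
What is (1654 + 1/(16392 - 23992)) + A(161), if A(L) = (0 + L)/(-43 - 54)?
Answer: 1218105103/737200 ≈ 1652.3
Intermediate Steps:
A(L) = -L/97 (A(L) = L/(-97) = L*(-1/97) = -L/97)
(1654 + 1/(16392 - 23992)) + A(161) = (1654 + 1/(16392 - 23992)) - 1/97*161 = (1654 + 1/(-7600)) - 161/97 = (1654 - 1/7600) - 161/97 = 12570399/7600 - 161/97 = 1218105103/737200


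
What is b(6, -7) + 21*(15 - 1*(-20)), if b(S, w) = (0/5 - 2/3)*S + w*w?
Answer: 780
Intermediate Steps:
b(S, w) = w² - 2*S/3 (b(S, w) = (0*(⅕) - 2*⅓)*S + w² = (0 - ⅔)*S + w² = -2*S/3 + w² = w² - 2*S/3)
b(6, -7) + 21*(15 - 1*(-20)) = ((-7)² - ⅔*6) + 21*(15 - 1*(-20)) = (49 - 4) + 21*(15 + 20) = 45 + 21*35 = 45 + 735 = 780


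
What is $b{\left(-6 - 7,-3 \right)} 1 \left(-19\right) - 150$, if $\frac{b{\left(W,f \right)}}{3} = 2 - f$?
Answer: $-435$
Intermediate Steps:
$b{\left(W,f \right)} = 6 - 3 f$ ($b{\left(W,f \right)} = 3 \left(2 - f\right) = 6 - 3 f$)
$b{\left(-6 - 7,-3 \right)} 1 \left(-19\right) - 150 = \left(6 - -9\right) 1 \left(-19\right) - 150 = \left(6 + 9\right) \left(-19\right) - 150 = 15 \left(-19\right) - 150 = -285 - 150 = -435$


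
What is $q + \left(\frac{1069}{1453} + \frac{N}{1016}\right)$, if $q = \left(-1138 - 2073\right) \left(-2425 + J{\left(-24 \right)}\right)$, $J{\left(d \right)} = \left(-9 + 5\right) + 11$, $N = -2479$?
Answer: $\frac{11461879253221}{1476248} \approx 7.7642 \cdot 10^{6}$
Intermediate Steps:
$J{\left(d \right)} = 7$ ($J{\left(d \right)} = -4 + 11 = 7$)
$q = 7764198$ ($q = \left(-1138 - 2073\right) \left(-2425 + 7\right) = \left(-3211\right) \left(-2418\right) = 7764198$)
$q + \left(\frac{1069}{1453} + \frac{N}{1016}\right) = 7764198 + \left(\frac{1069}{1453} - \frac{2479}{1016}\right) = 7764198 - \frac{2515883}{1476248} = \frac{11461879253221}{1476248}$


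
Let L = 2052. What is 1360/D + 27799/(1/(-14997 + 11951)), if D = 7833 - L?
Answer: -489510532514/5781 ≈ -8.4676e+7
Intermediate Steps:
D = 5781 (D = 7833 - 1*2052 = 7833 - 2052 = 5781)
1360/D + 27799/(1/(-14997 + 11951)) = 1360/5781 + 27799/(1/(-14997 + 11951)) = 1360*(1/5781) + 27799/(1/(-3046)) = 1360/5781 + 27799/(-1/3046) = 1360/5781 + 27799*(-3046) = 1360/5781 - 84675754 = -489510532514/5781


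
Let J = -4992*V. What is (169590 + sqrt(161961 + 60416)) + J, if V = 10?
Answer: 119670 + sqrt(222377) ≈ 1.2014e+5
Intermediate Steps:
J = -49920 (J = -4992*10 = -49920)
(169590 + sqrt(161961 + 60416)) + J = (169590 + sqrt(161961 + 60416)) - 49920 = (169590 + sqrt(222377)) - 49920 = 119670 + sqrt(222377)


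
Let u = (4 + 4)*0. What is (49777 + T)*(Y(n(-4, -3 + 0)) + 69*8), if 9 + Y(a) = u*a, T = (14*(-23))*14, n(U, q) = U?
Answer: 24581067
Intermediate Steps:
u = 0 (u = 8*0 = 0)
T = -4508 (T = -322*14 = -4508)
Y(a) = -9 (Y(a) = -9 + 0*a = -9 + 0 = -9)
(49777 + T)*(Y(n(-4, -3 + 0)) + 69*8) = (49777 - 4508)*(-9 + 69*8) = 45269*(-9 + 552) = 45269*543 = 24581067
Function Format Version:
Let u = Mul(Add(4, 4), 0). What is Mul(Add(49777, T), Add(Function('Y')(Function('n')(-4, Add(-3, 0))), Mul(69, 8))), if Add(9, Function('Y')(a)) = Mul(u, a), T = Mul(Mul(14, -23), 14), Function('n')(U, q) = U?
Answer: 24581067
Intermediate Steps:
u = 0 (u = Mul(8, 0) = 0)
T = -4508 (T = Mul(-322, 14) = -4508)
Function('Y')(a) = -9 (Function('Y')(a) = Add(-9, Mul(0, a)) = Add(-9, 0) = -9)
Mul(Add(49777, T), Add(Function('Y')(Function('n')(-4, Add(-3, 0))), Mul(69, 8))) = Mul(Add(49777, -4508), Add(-9, Mul(69, 8))) = Mul(45269, Add(-9, 552)) = Mul(45269, 543) = 24581067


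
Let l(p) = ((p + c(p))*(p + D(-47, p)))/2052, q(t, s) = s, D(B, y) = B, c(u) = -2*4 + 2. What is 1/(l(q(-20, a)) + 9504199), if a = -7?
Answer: 38/361159575 ≈ 1.0522e-7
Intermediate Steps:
c(u) = -6 (c(u) = -8 + 2 = -6)
l(p) = (-47 + p)*(-6 + p)/2052 (l(p) = ((p - 6)*(p - 47))/2052 = ((-6 + p)*(-47 + p))*(1/2052) = ((-47 + p)*(-6 + p))*(1/2052) = (-47 + p)*(-6 + p)/2052)
1/(l(q(-20, a)) + 9504199) = 1/((47/342 - 53/2052*(-7) + (1/2052)*(-7)²) + 9504199) = 1/((47/342 + 371/2052 + (1/2052)*49) + 9504199) = 1/((47/342 + 371/2052 + 49/2052) + 9504199) = 1/(13/38 + 9504199) = 1/(361159575/38) = 38/361159575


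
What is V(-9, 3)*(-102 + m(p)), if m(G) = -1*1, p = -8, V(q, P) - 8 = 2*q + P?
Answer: 721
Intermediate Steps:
V(q, P) = 8 + P + 2*q (V(q, P) = 8 + (2*q + P) = 8 + (P + 2*q) = 8 + P + 2*q)
m(G) = -1
V(-9, 3)*(-102 + m(p)) = (8 + 3 + 2*(-9))*(-102 - 1) = (8 + 3 - 18)*(-103) = -7*(-103) = 721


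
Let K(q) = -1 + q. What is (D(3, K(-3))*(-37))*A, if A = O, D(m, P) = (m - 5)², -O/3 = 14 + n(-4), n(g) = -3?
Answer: 4884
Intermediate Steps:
O = -33 (O = -3*(14 - 3) = -3*11 = -33)
D(m, P) = (-5 + m)²
A = -33
(D(3, K(-3))*(-37))*A = ((-5 + 3)²*(-37))*(-33) = ((-2)²*(-37))*(-33) = (4*(-37))*(-33) = -148*(-33) = 4884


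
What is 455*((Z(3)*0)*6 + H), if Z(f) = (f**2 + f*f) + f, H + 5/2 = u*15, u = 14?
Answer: 188825/2 ≈ 94413.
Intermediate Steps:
H = 415/2 (H = -5/2 + 14*15 = -5/2 + 210 = 415/2 ≈ 207.50)
Z(f) = f + 2*f**2 (Z(f) = (f**2 + f**2) + f = 2*f**2 + f = f + 2*f**2)
455*((Z(3)*0)*6 + H) = 455*(((3*(1 + 2*3))*0)*6 + 415/2) = 455*(((3*(1 + 6))*0)*6 + 415/2) = 455*(((3*7)*0)*6 + 415/2) = 455*((21*0)*6 + 415/2) = 455*(0*6 + 415/2) = 455*(0 + 415/2) = 455*(415/2) = 188825/2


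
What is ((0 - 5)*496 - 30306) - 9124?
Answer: -41910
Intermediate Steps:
((0 - 5)*496 - 30306) - 9124 = (-5*496 - 30306) - 9124 = (-2480 - 30306) - 9124 = -32786 - 9124 = -41910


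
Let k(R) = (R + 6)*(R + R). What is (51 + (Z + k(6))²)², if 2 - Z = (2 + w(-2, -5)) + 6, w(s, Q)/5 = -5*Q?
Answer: 48400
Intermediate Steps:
w(s, Q) = -25*Q (w(s, Q) = 5*(-5*Q) = -25*Q)
Z = -131 (Z = 2 - ((2 - 25*(-5)) + 6) = 2 - ((2 + 125) + 6) = 2 - (127 + 6) = 2 - 1*133 = 2 - 133 = -131)
k(R) = 2*R*(6 + R) (k(R) = (6 + R)*(2*R) = 2*R*(6 + R))
(51 + (Z + k(6))²)² = (51 + (-131 + 2*6*(6 + 6))²)² = (51 + (-131 + 2*6*12)²)² = (51 + (-131 + 144)²)² = (51 + 13²)² = (51 + 169)² = 220² = 48400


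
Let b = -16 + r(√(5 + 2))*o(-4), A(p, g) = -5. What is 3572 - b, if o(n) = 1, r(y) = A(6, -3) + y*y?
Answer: 3586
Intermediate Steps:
r(y) = -5 + y² (r(y) = -5 + y*y = -5 + y²)
b = -14 (b = -16 + (-5 + (√(5 + 2))²)*1 = -16 + (-5 + (√7)²)*1 = -16 + (-5 + 7)*1 = -16 + 2*1 = -16 + 2 = -14)
3572 - b = 3572 - 1*(-14) = 3572 + 14 = 3586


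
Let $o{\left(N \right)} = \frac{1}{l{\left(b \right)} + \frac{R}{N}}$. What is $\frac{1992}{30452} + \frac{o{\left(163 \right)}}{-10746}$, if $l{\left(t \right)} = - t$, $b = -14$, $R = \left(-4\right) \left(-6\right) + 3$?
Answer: $\frac{12355391053}{188897669082} \approx 0.065408$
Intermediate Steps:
$R = 27$ ($R = 24 + 3 = 27$)
$o{\left(N \right)} = \frac{1}{14 + \frac{27}{N}}$ ($o{\left(N \right)} = \frac{1}{\left(-1\right) \left(-14\right) + \frac{27}{N}} = \frac{1}{14 + \frac{27}{N}}$)
$\frac{1992}{30452} + \frac{o{\left(163 \right)}}{-10746} = \frac{1992}{30452} + \frac{163 \frac{1}{27 + 14 \cdot 163}}{-10746} = 1992 \cdot \frac{1}{30452} + \frac{163}{27 + 2282} \left(- \frac{1}{10746}\right) = \frac{498}{7613} + \frac{163}{2309} \left(- \frac{1}{10746}\right) = \frac{498}{7613} - \frac{163}{24812514} = \frac{12355391053}{188897669082}$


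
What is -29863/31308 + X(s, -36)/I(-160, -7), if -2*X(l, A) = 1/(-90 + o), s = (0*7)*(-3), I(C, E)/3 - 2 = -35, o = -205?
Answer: -290721523/304783380 ≈ -0.95386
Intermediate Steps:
I(C, E) = -99 (I(C, E) = 6 + 3*(-35) = 6 - 105 = -99)
s = 0 (s = 0*(-3) = 0)
X(l, A) = 1/590 (X(l, A) = -1/(2*(-90 - 205)) = -½/(-295) = -½*(-1/295) = 1/590)
-29863/31308 + X(s, -36)/I(-160, -7) = -29863/31308 + (1/590)/(-99) = -29863*1/31308 + (1/590)*(-1/99) = -29863/31308 - 1/58410 = -290721523/304783380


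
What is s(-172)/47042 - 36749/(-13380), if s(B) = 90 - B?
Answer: 866126009/314710980 ≈ 2.7521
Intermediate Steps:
s(-172)/47042 - 36749/(-13380) = (90 - 1*(-172))/47042 - 36749/(-13380) = (90 + 172)*(1/47042) - 36749*(-1/13380) = 262*(1/47042) + 36749/13380 = 131/23521 + 36749/13380 = 866126009/314710980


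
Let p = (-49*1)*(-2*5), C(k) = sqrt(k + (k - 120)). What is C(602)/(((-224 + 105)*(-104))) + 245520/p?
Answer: 24552/49 + sqrt(271)/6188 ≈ 501.06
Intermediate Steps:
C(k) = sqrt(-120 + 2*k) (C(k) = sqrt(k + (-120 + k)) = sqrt(-120 + 2*k))
p = 490 (p = -49*(-10) = 490)
C(602)/(((-224 + 105)*(-104))) + 245520/p = sqrt(-120 + 2*602)/(((-224 + 105)*(-104))) + 245520/490 = sqrt(-120 + 1204)/((-119*(-104))) + 245520*(1/490) = sqrt(1084)/12376 + 24552/49 = (2*sqrt(271))*(1/12376) + 24552/49 = sqrt(271)/6188 + 24552/49 = 24552/49 + sqrt(271)/6188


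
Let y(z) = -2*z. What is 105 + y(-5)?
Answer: 115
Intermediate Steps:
105 + y(-5) = 105 - 2*(-5) = 105 + 10 = 115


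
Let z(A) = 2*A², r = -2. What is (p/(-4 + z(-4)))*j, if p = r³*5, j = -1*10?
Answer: 100/7 ≈ 14.286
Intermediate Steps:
j = -10
p = -40 (p = (-2)³*5 = -8*5 = -40)
(p/(-4 + z(-4)))*j = -40/(-4 + 2*(-4)²)*(-10) = -40/(-4 + 2*16)*(-10) = -40/(-4 + 32)*(-10) = -40/28*(-10) = -40*1/28*(-10) = -10/7*(-10) = 100/7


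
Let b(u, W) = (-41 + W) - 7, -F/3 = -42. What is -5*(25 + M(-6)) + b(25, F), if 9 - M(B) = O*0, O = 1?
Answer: -92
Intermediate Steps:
F = 126 (F = -3*(-42) = 126)
b(u, W) = -48 + W
M(B) = 9 (M(B) = 9 - 0 = 9 - 1*0 = 9 + 0 = 9)
-5*(25 + M(-6)) + b(25, F) = -5*(25 + 9) + (-48 + 126) = -5*34 + 78 = -170 + 78 = -92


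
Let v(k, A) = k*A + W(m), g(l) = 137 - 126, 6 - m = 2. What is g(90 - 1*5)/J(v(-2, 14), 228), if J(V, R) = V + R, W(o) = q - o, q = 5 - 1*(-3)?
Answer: 11/204 ≈ 0.053922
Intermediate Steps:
m = 4 (m = 6 - 1*2 = 6 - 2 = 4)
q = 8 (q = 5 + 3 = 8)
W(o) = 8 - o
g(l) = 11
v(k, A) = 4 + A*k (v(k, A) = k*A + (8 - 1*4) = A*k + (8 - 4) = A*k + 4 = 4 + A*k)
J(V, R) = R + V
g(90 - 1*5)/J(v(-2, 14), 228) = 11/(228 + (4 + 14*(-2))) = 11/(228 + (4 - 28)) = 11/(228 - 24) = 11/204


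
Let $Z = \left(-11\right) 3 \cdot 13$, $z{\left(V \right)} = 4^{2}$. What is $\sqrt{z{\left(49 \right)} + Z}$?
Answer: $i \sqrt{413} \approx 20.322 i$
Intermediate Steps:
$z{\left(V \right)} = 16$
$Z = -429$ ($Z = \left(-33\right) 13 = -429$)
$\sqrt{z{\left(49 \right)} + Z} = \sqrt{16 - 429} = \sqrt{-413} = i \sqrt{413}$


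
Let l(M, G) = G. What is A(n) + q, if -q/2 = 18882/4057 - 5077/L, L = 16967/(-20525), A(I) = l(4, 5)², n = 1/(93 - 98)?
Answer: -844442682263/68835119 ≈ -12268.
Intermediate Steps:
n = -⅕ (n = 1/(-5) = -⅕ ≈ -0.20000)
A(I) = 25 (A(I) = 5² = 25)
L = -16967/20525 (L = 16967*(-1/20525) = -16967/20525 ≈ -0.82665)
q = -846163560238/68835119 (q = -2*(18882/4057 - 5077/(-16967/20525)) = -2*(18882*(1/4057) - 5077*(-20525/16967)) = -2*(18882/4057 + 104205425/16967) = -2*423081780119/68835119 = -846163560238/68835119 ≈ -12293.)
A(n) + q = 25 - 846163560238/68835119 = -844442682263/68835119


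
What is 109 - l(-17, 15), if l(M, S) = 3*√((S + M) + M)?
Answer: 109 - 3*I*√19 ≈ 109.0 - 13.077*I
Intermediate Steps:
l(M, S) = 3*√(S + 2*M) (l(M, S) = 3*√((M + S) + M) = 3*√(S + 2*M))
109 - l(-17, 15) = 109 - 3*√(15 + 2*(-17)) = 109 - 3*√(15 - 34) = 109 - 3*√(-19) = 109 - 3*I*√19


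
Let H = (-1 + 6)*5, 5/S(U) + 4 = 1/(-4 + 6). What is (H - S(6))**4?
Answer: 1171350625/2401 ≈ 4.8786e+5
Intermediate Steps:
S(U) = -10/7 (S(U) = 5/(-4 + 1/(-4 + 6)) = 5/(-4 + 1/2) = 5/(-7/2) = 5*(-2/7) = -10/7)
H = 25 (H = 5*5 = 25)
(H - S(6))**4 = (25 - 1*(-10/7))**4 = (25 + 10/7)**4 = (185/7)**4 = 1171350625/2401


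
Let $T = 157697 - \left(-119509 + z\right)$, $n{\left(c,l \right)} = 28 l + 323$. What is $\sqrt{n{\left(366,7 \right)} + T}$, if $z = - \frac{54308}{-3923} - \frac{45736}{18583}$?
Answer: $\frac{\sqrt{1475928931439679692001}}{72901109} \approx 526.99$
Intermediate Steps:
$n{\left(c,l \right)} = 323 + 28 l$
$z = \frac{829783236}{72901109}$ ($z = \left(-54308\right) \left(- \frac{1}{3923}\right) - \frac{45736}{18583} = \frac{54308}{3923} - \frac{45736}{18583} = \frac{829783236}{72901109} \approx 11.382$)
$T = \frac{20207795038218}{72901109}$ ($T = 157697 + \left(119509 - \frac{829783236}{72901109}\right) = 157697 + \frac{8711508852245}{72901109} = \frac{20207795038218}{72901109} \approx 2.7719 \cdot 10^{5}$)
$\sqrt{n{\left(366,7 \right)} + T} = \sqrt{\left(323 + 28 \cdot 7\right) + \frac{20207795038218}{72901109}} = \sqrt{\left(323 + 196\right) + \frac{20207795038218}{72901109}} = \sqrt{519 + \frac{20207795038218}{72901109}} = \sqrt{\frac{20245630713789}{72901109}} = \frac{\sqrt{1475928931439679692001}}{72901109}$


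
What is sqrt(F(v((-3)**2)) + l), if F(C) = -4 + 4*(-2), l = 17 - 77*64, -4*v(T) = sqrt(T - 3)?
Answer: 3*I*sqrt(547) ≈ 70.164*I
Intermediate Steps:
v(T) = -sqrt(-3 + T)/4 (v(T) = -sqrt(T - 3)/4 = -sqrt(-3 + T)/4)
l = -4911 (l = 17 - 4928 = -4911)
F(C) = -12 (F(C) = -4 - 8 = -12)
sqrt(F(v((-3)**2)) + l) = sqrt(-12 - 4911) = sqrt(-4923) = 3*I*sqrt(547)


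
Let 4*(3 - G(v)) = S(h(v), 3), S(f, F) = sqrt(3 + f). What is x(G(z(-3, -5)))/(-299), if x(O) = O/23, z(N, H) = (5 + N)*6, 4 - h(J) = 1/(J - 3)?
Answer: -3/6877 + sqrt(62)/82524 ≈ -0.00034082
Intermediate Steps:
h(J) = 4 - 1/(-3 + J) (h(J) = 4 - 1/(J - 3) = 4 - 1/(-3 + J))
z(N, H) = 30 + 6*N
G(v) = 3 - sqrt(3 + (-13 + 4*v)/(-3 + v))/4
x(O) = O/23 (x(O) = O*(1/23) = O/23)
x(G(z(-3, -5)))/(-299) = ((3 - sqrt(-22 + 7*(30 + 6*(-3)))/sqrt(-3 + (30 + 6*(-3)))/4)/23)/(-299) = ((3 - sqrt(-22 + 7*(30 - 18))/sqrt(-3 + (30 - 18))/4)/23)*(-1/299) = ((3 - sqrt(-22 + 7*12)/sqrt(-3 + 12)/4)/23)*(-1/299) = ((3 - sqrt(-22 + 84)/3/4)/23)*(-1/299) = ((3 - sqrt(62)/3/4)/23)*(-1/299) = ((3 - sqrt(62)/12)/23)*(-1/299) = (3/23 - sqrt(62)/276)*(-1/299) = -3/6877 + sqrt(62)/82524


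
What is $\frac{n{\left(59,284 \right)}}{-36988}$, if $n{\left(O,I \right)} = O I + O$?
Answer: $- \frac{16815}{36988} \approx -0.45461$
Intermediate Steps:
$n{\left(O,I \right)} = O + I O$ ($n{\left(O,I \right)} = I O + O = O + I O$)
$\frac{n{\left(59,284 \right)}}{-36988} = \frac{59 \left(1 + 284\right)}{-36988} = 59 \cdot 285 \left(- \frac{1}{36988}\right) = 16815 \left(- \frac{1}{36988}\right) = - \frac{16815}{36988}$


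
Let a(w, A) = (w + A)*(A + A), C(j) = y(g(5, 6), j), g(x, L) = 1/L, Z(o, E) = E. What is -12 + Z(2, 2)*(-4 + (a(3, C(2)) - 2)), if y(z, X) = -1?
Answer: -32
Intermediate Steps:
C(j) = -1
a(w, A) = 2*A*(A + w) (a(w, A) = (A + w)*(2*A) = 2*A*(A + w))
-12 + Z(2, 2)*(-4 + (a(3, C(2)) - 2)) = -12 + 2*(-4 + (2*(-1)*(-1 + 3) - 2)) = -12 + 2*(-4 + (2*(-1)*2 - 2)) = -12 + 2*(-4 + (-4 - 2)) = -12 + 2*(-4 - 6) = -12 + 2*(-10) = -12 - 20 = -32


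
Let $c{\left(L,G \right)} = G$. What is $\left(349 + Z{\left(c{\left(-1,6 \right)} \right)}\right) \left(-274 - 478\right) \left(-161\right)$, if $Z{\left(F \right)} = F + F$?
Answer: $43706992$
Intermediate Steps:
$Z{\left(F \right)} = 2 F$
$\left(349 + Z{\left(c{\left(-1,6 \right)} \right)}\right) \left(-274 - 478\right) \left(-161\right) = \left(349 + 2 \cdot 6\right) \left(-274 - 478\right) \left(-161\right) = \left(349 + 12\right) \left(-752\right) \left(-161\right) = 361 \left(-752\right) \left(-161\right) = \left(-271472\right) \left(-161\right) = 43706992$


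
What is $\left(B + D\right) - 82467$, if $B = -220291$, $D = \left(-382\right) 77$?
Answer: $-332172$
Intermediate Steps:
$D = -29414$
$\left(B + D\right) - 82467 = \left(-220291 - 29414\right) - 82467 = -249705 - 82467 = -332172$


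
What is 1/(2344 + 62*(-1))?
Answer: 1/2282 ≈ 0.00043821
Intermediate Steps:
1/(2344 + 62*(-1)) = 1/(2344 - 62) = 1/2282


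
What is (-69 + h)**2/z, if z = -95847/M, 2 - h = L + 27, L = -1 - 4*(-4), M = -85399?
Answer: 1014625519/95847 ≈ 10586.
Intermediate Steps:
L = 15 (L = -1 + 16 = 15)
h = -40 (h = 2 - (15 + 27) = 2 - 1*42 = 2 - 42 = -40)
z = 95847/85399 (z = -95847/(-85399) = -95847*(-1/85399) = 95847/85399 ≈ 1.1223)
(-69 + h)**2/z = (-69 - 40)**2/(95847/85399) = (-109)**2*(85399/95847) = 11881*(85399/95847) = 1014625519/95847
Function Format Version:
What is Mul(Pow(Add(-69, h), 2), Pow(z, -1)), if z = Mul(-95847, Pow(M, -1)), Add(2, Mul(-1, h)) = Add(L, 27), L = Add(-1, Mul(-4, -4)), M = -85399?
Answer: Rational(1014625519, 95847) ≈ 10586.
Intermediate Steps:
L = 15 (L = Add(-1, 16) = 15)
h = -40 (h = Add(2, Mul(-1, Add(15, 27))) = Add(2, Mul(-1, 42)) = Add(2, -42) = -40)
z = Rational(95847, 85399) (z = Mul(-95847, Pow(-85399, -1)) = Mul(-95847, Rational(-1, 85399)) = Rational(95847, 85399) ≈ 1.1223)
Mul(Pow(Add(-69, h), 2), Pow(z, -1)) = Mul(Pow(Add(-69, -40), 2), Pow(Rational(95847, 85399), -1)) = Mul(Pow(-109, 2), Rational(85399, 95847)) = Mul(11881, Rational(85399, 95847)) = Rational(1014625519, 95847)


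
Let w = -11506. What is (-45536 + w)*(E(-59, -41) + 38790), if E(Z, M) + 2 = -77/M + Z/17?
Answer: -1542080615292/697 ≈ -2.2125e+9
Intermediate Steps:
E(Z, M) = -2 - 77/M + Z/17 (E(Z, M) = -2 + (-77/M + Z/17) = -2 - 77/M + Z/17)
(-45536 + w)*(E(-59, -41) + 38790) = (-45536 - 11506)*((-2 - 77/(-41) + (1/17)*(-59)) + 38790) = -57042*((-2 - 77*(-1/41) - 59/17) + 38790) = -57042*((-2 + 77/41 - 59/17) + 38790) = -57042*(-2504/697 + 38790) = -57042*27034126/697 = -1542080615292/697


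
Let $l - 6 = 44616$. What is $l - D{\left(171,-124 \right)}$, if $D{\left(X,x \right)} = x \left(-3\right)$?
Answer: $44250$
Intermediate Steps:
$D{\left(X,x \right)} = - 3 x$
$l = 44622$ ($l = 6 + 44616 = 44622$)
$l - D{\left(171,-124 \right)} = 44622 - \left(-3\right) \left(-124\right) = 44622 - 372 = 44250$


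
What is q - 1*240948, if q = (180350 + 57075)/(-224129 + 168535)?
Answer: -13395500537/55594 ≈ -2.4095e+5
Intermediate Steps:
q = -237425/55594 (q = 237425/(-55594) = 237425*(-1/55594) = -237425/55594 ≈ -4.2707)
q - 1*240948 = -237425/55594 - 1*240948 = -237425/55594 - 240948 = -13395500537/55594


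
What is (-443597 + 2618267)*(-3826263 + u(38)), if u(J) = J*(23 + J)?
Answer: -8315818473150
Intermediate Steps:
(-443597 + 2618267)*(-3826263 + u(38)) = (-443597 + 2618267)*(-3826263 + 38*(23 + 38)) = 2174670*(-3826263 + 38*61) = 2174670*(-3826263 + 2318) = 2174670*(-3823945) = -8315818473150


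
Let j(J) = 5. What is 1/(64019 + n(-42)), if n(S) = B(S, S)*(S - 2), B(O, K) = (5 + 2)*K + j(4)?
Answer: 1/76735 ≈ 1.3032e-5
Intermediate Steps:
B(O, K) = 5 + 7*K (B(O, K) = (5 + 2)*K + 5 = 7*K + 5 = 5 + 7*K)
n(S) = (-2 + S)*(5 + 7*S) (n(S) = (5 + 7*S)*(S - 2) = (5 + 7*S)*(-2 + S) = (-2 + S)*(5 + 7*S))
1/(64019 + n(-42)) = 1/(64019 + (-2 - 42)*(5 + 7*(-42))) = 1/(64019 - 44*(5 - 294)) = 1/(64019 - 44*(-289)) = 1/(64019 + 12716) = 1/76735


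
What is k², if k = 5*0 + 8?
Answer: 64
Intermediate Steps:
k = 8 (k = 0 + 8 = 8)
k² = 8² = 64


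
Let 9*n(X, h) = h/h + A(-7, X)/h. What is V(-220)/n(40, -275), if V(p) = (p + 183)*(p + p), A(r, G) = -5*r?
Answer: 335775/2 ≈ 1.6789e+5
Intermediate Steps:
n(X, h) = ⅑ + 35/(9*h) (n(X, h) = (h/h + (-5*(-7))/h)/9 = (1 + 35/h)/9 = ⅑ + 35/(9*h))
V(p) = 2*p*(183 + p) (V(p) = (183 + p)*(2*p) = 2*p*(183 + p))
V(-220)/n(40, -275) = (2*(-220)*(183 - 220))/(((⅑)*(35 - 275)/(-275))) = (2*(-220)*(-37))/(((⅑)*(-1/275)*(-240))) = 16280/(16/165) = 16280*(165/16) = 335775/2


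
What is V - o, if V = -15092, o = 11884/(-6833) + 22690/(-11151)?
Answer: -1149644105782/76194783 ≈ -15088.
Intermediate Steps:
o = -287559254/76194783 (o = 11884*(-1/6833) + 22690*(-1/11151) = -11884/6833 - 22690/11151 = -287559254/76194783 ≈ -3.7740)
V - o = -15092 - 1*(-287559254/76194783) = -15092 + 287559254/76194783 = -1149644105782/76194783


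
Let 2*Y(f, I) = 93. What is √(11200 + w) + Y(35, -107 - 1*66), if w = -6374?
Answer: 93/2 + √4826 ≈ 115.97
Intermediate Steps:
Y(f, I) = 93/2 (Y(f, I) = (½)*93 = 93/2)
√(11200 + w) + Y(35, -107 - 1*66) = √(11200 - 6374) + 93/2 = √4826 + 93/2 = 93/2 + √4826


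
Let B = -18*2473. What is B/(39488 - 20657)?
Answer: -14838/6277 ≈ -2.3639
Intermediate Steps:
B = -44514
B/(39488 - 20657) = -44514/(39488 - 20657) = -44514/18831 = -44514*1/18831 = -14838/6277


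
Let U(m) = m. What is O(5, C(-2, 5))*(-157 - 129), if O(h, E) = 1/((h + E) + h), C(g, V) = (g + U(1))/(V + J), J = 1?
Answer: -1716/59 ≈ -29.085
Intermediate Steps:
C(g, V) = (1 + g)/(1 + V) (C(g, V) = (g + 1)/(V + 1) = (1 + g)/(1 + V))
O(h, E) = 1/(E + 2*h) (O(h, E) = 1/((E + h) + h) = 1/(E + 2*h))
O(5, C(-2, 5))*(-157 - 129) = (-157 - 129)/((1 - 2)/(1 + 5) + 2*5) = -286/(-1/6 + 10) = -286/(59/6) = (6/59)*(-286) = -1716/59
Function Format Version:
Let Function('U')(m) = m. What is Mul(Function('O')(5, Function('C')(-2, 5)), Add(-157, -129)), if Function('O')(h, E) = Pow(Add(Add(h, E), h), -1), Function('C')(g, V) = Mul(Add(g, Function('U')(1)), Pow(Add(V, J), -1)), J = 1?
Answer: Rational(-1716, 59) ≈ -29.085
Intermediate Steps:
Function('C')(g, V) = Mul(Pow(Add(1, V), -1), Add(1, g)) (Function('C')(g, V) = Mul(Add(g, 1), Pow(Add(V, 1), -1)) = Mul(Add(1, g), Pow(Add(1, V), -1)) = Mul(Pow(Add(1, V), -1), Add(1, g)))
Function('O')(h, E) = Pow(Add(E, Mul(2, h)), -1) (Function('O')(h, E) = Pow(Add(Add(E, h), h), -1) = Pow(Add(E, Mul(2, h)), -1))
Mul(Function('O')(5, Function('C')(-2, 5)), Add(-157, -129)) = Mul(Pow(Add(Mul(Pow(Add(1, 5), -1), Add(1, -2)), Mul(2, 5)), -1), Add(-157, -129)) = Mul(Pow(Add(Mul(Pow(6, -1), -1), 10), -1), -286) = Mul(Pow(Add(Mul(Rational(1, 6), -1), 10), -1), -286) = Mul(Pow(Add(Rational(-1, 6), 10), -1), -286) = Mul(Pow(Rational(59, 6), -1), -286) = Mul(Rational(6, 59), -286) = Rational(-1716, 59)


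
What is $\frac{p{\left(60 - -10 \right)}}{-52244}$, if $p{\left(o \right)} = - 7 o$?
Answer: $\frac{245}{26122} \approx 0.0093791$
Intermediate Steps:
$\frac{p{\left(60 - -10 \right)}}{-52244} = \frac{\left(-7\right) \left(60 - -10\right)}{-52244} = - 7 \left(60 + 10\right) \left(- \frac{1}{52244}\right) = \left(-7\right) 70 \left(- \frac{1}{52244}\right) = \left(-490\right) \left(- \frac{1}{52244}\right) = \frac{245}{26122}$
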